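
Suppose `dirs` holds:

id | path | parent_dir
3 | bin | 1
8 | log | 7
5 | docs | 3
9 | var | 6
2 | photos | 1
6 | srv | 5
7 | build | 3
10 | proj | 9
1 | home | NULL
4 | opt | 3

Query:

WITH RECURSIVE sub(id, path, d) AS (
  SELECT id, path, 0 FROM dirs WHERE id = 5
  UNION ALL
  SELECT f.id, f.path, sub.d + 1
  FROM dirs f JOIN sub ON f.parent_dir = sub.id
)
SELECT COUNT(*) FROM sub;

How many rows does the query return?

4

Base: id=5 (docs) at d 0.
Iteration 1: rows with parent_dir in {5} -> srv (id 6, d 1).
Iteration 2: rows with parent_dir in {6} -> var (id 9, d 2).
Iteration 3: rows with parent_dir in {9} -> proj (id 10, d 3).
Iteration 4: no rows with parent_dir in {10}; recursion stops.
Total rows emitted: 4.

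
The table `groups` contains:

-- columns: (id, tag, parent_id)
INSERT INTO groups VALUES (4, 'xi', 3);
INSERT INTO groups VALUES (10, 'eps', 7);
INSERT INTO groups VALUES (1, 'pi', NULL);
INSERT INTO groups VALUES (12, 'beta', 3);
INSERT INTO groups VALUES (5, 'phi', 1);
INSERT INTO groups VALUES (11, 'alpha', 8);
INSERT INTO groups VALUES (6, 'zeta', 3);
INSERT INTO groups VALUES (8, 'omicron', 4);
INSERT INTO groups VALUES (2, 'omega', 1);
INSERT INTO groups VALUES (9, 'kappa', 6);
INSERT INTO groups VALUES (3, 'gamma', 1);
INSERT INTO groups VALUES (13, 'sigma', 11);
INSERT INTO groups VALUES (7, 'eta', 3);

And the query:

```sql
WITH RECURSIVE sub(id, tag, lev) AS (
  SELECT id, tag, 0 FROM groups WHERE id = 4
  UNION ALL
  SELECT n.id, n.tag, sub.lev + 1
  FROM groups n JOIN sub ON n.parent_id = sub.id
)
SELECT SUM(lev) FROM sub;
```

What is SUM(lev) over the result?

6

Base: id=4 (xi) at lev 0.
Iteration 1: rows with parent_id in {4} -> omicron (id 8, lev 1).
Iteration 2: rows with parent_id in {8} -> alpha (id 11, lev 2).
Iteration 3: rows with parent_id in {11} -> sigma (id 13, lev 3).
Iteration 4: no rows with parent_id in {13}; recursion stops.
SUM(lev) = 0 + 1 + 2 + 3 = 6.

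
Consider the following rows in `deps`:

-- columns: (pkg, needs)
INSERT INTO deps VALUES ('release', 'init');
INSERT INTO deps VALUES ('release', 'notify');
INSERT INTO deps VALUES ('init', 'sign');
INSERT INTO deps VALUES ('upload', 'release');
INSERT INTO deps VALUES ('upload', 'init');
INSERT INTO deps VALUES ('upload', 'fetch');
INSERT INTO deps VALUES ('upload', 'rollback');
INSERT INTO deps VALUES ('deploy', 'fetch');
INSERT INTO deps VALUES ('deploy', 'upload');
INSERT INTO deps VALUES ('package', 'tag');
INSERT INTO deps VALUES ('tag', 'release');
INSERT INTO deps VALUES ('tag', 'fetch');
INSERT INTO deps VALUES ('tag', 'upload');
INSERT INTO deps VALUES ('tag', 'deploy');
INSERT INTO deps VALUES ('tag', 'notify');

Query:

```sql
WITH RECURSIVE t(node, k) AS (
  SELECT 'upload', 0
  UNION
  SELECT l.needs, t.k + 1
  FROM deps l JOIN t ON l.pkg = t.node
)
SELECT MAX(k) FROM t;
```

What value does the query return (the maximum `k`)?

3

Base: (upload, k=0).
Iteration 1: edges from {upload} -> (fetch, k=1), (init, k=1), (release, k=1), (rollback, k=1).
Iteration 2: edges from {fetch,init,release,rollback} -> (init, k=2), (notify, k=2), (sign, k=2).
Iteration 3: edges from {init,notify,sign} -> (sign, k=3).
Iteration 4: no outgoing edges from {sign}; recursion stops.
k values: 0, 1, 1, 1, 1, 2, 2, 2, 3; the maximum is 3.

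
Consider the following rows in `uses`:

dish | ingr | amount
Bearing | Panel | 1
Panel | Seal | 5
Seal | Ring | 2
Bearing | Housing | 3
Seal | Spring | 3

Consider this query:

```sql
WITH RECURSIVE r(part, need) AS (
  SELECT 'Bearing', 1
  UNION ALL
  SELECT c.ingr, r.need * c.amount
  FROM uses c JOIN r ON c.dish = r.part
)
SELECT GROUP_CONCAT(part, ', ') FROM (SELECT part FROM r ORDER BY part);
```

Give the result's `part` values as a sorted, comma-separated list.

Base: (Bearing, need=1).
Iteration 1: components of {Bearing} -> Housing = 1*3 = 3, Panel = 1*1 = 1.
Iteration 2: components of {Housing,Panel} -> Seal = 1*5 = 5.
Iteration 3: components of {Seal} -> Ring = 5*2 = 10, Spring = 5*3 = 15.
Iteration 4: no further components; recursion stops.

Bearing, Housing, Panel, Ring, Seal, Spring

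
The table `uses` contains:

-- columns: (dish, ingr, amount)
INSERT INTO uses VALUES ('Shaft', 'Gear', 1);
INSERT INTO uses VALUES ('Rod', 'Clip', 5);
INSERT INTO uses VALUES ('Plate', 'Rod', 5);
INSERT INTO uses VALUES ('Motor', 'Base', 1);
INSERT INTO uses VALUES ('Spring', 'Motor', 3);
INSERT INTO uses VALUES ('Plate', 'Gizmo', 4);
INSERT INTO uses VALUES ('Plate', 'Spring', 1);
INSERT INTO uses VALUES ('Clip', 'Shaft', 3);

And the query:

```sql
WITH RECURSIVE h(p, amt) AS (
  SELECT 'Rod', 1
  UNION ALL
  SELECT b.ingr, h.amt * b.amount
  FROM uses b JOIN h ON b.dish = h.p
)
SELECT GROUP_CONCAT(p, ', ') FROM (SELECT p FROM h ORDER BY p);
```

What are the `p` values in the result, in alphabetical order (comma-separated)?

Base: (Rod, amt=1).
Iteration 1: components of {Rod} -> Clip = 1*5 = 5.
Iteration 2: components of {Clip} -> Shaft = 5*3 = 15.
Iteration 3: components of {Shaft} -> Gear = 15*1 = 15.
Iteration 4: no further components; recursion stops.

Clip, Gear, Rod, Shaft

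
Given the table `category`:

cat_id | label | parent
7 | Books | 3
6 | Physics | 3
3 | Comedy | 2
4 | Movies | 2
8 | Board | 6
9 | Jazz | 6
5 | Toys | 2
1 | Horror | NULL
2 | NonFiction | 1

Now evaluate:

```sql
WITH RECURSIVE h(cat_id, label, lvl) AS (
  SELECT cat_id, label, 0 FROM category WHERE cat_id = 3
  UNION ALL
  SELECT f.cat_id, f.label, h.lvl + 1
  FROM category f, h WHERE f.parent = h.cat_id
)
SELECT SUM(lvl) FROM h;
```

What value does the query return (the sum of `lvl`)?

6

Base: cat_id=3 (Comedy) at lvl 0.
Iteration 1: rows with parent in {3} -> Physics (id 6, lvl 1), Books (id 7, lvl 1).
Iteration 2: rows with parent in {6,7} -> Board (id 8, lvl 2), Jazz (id 9, lvl 2).
Iteration 3: no rows with parent in {8,9}; recursion stops.
SUM(lvl) = 0 + 1 + 1 + 2 + 2 = 6.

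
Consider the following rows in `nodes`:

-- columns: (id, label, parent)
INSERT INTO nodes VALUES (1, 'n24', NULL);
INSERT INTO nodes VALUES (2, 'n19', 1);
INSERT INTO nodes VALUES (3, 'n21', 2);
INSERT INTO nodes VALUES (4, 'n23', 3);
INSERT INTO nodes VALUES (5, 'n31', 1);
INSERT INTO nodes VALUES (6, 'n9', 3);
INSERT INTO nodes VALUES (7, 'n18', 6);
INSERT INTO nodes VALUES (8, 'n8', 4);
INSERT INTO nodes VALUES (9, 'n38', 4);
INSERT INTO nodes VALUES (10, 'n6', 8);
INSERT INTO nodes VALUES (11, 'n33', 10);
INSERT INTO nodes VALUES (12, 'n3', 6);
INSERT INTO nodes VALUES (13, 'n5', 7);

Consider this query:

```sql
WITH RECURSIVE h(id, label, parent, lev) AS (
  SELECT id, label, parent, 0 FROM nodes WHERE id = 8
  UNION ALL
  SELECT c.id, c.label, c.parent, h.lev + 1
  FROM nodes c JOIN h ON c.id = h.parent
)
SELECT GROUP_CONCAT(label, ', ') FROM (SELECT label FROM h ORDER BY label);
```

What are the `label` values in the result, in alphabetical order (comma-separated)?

n19, n21, n23, n24, n8

Base: id=8 (n8), parent=4, lev 0.
Iteration 1: join on id=4 -> n23 (id 4, parent=3, lev 1).
Iteration 2: join on id=3 -> n21 (id 3, parent=2, lev 2).
Iteration 3: join on id=2 -> n19 (id 2, parent=1, lev 3).
Iteration 4: join on id=1 -> n24 (id 1, parent=NULL, lev 4).
Iteration 5: parent is NULL; no match; recursion stops.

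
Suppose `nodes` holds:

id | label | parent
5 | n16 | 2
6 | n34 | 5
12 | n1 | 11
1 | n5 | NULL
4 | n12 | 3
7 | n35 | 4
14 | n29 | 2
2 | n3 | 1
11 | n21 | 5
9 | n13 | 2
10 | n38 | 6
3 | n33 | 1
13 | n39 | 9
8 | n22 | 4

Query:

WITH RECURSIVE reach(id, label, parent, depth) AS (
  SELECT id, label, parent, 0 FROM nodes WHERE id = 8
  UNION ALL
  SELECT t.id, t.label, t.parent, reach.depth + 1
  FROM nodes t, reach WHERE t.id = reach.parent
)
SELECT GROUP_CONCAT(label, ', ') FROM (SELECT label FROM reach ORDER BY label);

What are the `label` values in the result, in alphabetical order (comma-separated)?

n12, n22, n33, n5

Base: id=8 (n22), parent=4, depth 0.
Iteration 1: join on id=4 -> n12 (id 4, parent=3, depth 1).
Iteration 2: join on id=3 -> n33 (id 3, parent=1, depth 2).
Iteration 3: join on id=1 -> n5 (id 1, parent=NULL, depth 3).
Iteration 4: parent is NULL; no match; recursion stops.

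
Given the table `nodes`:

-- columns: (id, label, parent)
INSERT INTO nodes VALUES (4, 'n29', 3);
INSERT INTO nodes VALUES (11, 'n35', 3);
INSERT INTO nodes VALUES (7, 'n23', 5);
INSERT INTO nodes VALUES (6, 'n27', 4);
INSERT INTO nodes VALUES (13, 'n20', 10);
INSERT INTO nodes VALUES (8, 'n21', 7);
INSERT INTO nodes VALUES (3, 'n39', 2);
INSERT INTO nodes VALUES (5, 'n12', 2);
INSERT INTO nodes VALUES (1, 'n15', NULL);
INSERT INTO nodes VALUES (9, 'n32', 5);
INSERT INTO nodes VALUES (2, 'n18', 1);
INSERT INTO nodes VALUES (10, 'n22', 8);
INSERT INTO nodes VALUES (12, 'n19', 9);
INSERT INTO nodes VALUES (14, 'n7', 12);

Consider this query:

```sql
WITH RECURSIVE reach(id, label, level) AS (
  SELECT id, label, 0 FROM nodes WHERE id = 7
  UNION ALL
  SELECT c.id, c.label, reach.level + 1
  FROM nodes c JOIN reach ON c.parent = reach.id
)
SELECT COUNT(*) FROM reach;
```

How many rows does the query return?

4

Base: id=7 (n23) at level 0.
Iteration 1: rows with parent in {7} -> n21 (id 8, level 1).
Iteration 2: rows with parent in {8} -> n22 (id 10, level 2).
Iteration 3: rows with parent in {10} -> n20 (id 13, level 3).
Iteration 4: no rows with parent in {13}; recursion stops.
Total rows emitted: 4.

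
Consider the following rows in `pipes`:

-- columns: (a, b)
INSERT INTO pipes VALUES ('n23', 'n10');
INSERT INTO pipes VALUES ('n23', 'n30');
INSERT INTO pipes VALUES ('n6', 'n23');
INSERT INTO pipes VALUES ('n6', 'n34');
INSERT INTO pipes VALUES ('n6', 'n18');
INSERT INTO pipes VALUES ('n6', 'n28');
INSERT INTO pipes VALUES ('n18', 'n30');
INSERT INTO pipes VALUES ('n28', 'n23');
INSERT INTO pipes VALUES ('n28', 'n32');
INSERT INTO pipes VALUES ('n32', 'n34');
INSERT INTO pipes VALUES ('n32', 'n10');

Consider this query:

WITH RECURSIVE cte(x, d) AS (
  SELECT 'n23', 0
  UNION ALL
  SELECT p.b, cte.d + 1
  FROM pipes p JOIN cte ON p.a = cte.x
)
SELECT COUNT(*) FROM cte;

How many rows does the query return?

3

Base: (n23, d=0).
Iteration 1: edges from {n23} -> (n10, d=1), (n30, d=1).
Iteration 2: no outgoing edges from {n10,n30}; recursion stops.
Total rows emitted: 3.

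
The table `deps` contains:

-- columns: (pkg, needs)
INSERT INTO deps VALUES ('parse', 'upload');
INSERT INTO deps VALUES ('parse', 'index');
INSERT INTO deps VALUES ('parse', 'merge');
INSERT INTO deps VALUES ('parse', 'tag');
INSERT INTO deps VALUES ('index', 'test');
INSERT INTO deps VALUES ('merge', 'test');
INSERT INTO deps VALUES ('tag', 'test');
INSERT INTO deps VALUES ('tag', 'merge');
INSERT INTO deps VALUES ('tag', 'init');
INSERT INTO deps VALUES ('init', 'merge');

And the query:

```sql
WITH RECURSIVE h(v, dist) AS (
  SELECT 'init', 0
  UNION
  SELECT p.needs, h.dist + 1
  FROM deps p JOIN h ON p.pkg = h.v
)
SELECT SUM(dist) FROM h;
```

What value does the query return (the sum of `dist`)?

3

Base: (init, dist=0).
Iteration 1: edges from {init} -> (merge, dist=1).
Iteration 2: edges from {merge} -> (test, dist=2).
Iteration 3: no outgoing edges from {test}; recursion stops.
SUM(dist) = 0 + 1 + 2 = 3.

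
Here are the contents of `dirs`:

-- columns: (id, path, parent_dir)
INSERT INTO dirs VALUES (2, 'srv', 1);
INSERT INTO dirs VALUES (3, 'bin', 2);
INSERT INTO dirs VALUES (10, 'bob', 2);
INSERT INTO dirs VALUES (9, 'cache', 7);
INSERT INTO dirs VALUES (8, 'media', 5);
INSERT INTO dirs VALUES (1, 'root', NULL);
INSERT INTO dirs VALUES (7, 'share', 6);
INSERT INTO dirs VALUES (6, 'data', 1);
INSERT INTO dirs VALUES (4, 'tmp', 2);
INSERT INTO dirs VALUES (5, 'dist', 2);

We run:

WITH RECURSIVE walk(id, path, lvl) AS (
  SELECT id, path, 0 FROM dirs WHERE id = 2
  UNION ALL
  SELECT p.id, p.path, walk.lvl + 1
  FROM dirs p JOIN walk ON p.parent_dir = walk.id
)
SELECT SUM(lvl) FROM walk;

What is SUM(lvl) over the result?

Base: id=2 (srv) at lvl 0.
Iteration 1: rows with parent_dir in {2} -> bin (id 3, lvl 1), tmp (id 4, lvl 1), dist (id 5, lvl 1), bob (id 10, lvl 1).
Iteration 2: rows with parent_dir in {3,4,5,10} -> media (id 8, lvl 2).
Iteration 3: no rows with parent_dir in {8}; recursion stops.
SUM(lvl) = 0 + 1 + 1 + 1 + 1 + 2 = 6.

6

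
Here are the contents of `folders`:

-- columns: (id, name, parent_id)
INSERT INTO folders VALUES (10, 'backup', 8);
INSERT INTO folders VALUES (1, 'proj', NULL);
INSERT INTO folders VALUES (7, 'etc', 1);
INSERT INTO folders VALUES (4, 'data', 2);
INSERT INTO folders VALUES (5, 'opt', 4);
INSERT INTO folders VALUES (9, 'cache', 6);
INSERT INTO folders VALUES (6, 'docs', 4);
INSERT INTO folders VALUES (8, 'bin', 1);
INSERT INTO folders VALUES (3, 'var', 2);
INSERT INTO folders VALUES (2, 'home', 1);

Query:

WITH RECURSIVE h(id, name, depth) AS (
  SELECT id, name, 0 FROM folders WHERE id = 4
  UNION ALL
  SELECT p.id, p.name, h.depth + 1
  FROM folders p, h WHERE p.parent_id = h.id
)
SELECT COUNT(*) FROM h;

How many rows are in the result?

Base: id=4 (data) at depth 0.
Iteration 1: rows with parent_id in {4} -> opt (id 5, depth 1), docs (id 6, depth 1).
Iteration 2: rows with parent_id in {5,6} -> cache (id 9, depth 2).
Iteration 3: no rows with parent_id in {9}; recursion stops.
Total rows emitted: 4.

4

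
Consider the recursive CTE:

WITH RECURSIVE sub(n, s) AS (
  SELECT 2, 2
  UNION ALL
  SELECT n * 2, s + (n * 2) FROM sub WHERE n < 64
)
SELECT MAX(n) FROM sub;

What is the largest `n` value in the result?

Base: n=2, s=2.
Iteration 1: 2 < 64 holds -> n = 2 * 2 = 4, s = 2 + 4 = 6.
Iteration 2: 4 < 64 holds -> n = 4 * 2 = 8, s = 6 + 8 = 14.
Iteration 3: 8 < 64 holds -> n = 8 * 2 = 16, s = 14 + 16 = 30.
Iteration 4: 16 < 64 holds -> n = 16 * 2 = 32, s = 30 + 32 = 62.
Iteration 5: 32 < 64 holds -> n = 32 * 2 = 64, s = 62 + 64 = 126.
Iteration 6: 64 < 64 fails; recursion stops.
n values: 2, 4, 8, 16, 32, 64; the maximum is 64.

64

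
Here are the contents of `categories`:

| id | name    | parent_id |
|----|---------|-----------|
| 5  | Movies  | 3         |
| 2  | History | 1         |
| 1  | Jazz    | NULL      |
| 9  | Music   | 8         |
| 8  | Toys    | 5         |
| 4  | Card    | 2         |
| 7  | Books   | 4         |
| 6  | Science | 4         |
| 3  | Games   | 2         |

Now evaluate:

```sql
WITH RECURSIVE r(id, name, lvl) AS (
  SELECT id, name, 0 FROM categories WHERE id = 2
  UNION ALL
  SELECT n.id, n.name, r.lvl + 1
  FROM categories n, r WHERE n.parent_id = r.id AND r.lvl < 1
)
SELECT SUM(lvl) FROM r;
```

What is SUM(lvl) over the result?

Base: id=2 (History) at lvl 0.
Iteration 1: rows with parent_id in {2} -> Games (id 3, lvl 1), Card (id 4, lvl 1).
Iteration 2: lvl < 1 fails for all current rows; recursion stops.
SUM(lvl) = 0 + 1 + 1 = 2.

2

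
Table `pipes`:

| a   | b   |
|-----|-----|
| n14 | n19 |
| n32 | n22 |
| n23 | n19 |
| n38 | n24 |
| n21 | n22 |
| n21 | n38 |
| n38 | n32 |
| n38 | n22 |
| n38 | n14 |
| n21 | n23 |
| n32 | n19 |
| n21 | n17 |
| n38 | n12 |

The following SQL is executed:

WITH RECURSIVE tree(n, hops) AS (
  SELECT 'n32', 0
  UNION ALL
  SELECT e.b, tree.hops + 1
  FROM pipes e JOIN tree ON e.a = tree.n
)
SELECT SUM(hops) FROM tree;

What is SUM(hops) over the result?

Base: (n32, hops=0).
Iteration 1: edges from {n32} -> (n19, hops=1), (n22, hops=1).
Iteration 2: no outgoing edges from {n19,n22}; recursion stops.
SUM(hops) = 0 + 1 + 1 = 2.

2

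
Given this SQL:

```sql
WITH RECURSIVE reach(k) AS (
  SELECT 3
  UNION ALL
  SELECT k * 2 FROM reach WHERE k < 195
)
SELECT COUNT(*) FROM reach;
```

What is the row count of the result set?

8

Base: k=3.
Iteration 1: 3 < 195 holds -> k = 3 * 2 = 6.
Iteration 2: 6 < 195 holds -> k = 6 * 2 = 12.
Iteration 3: 12 < 195 holds -> k = 12 * 2 = 24.
Iteration 4: 24 < 195 holds -> k = 24 * 2 = 48.
Iteration 5: 48 < 195 holds -> k = 48 * 2 = 96.
Iteration 6: 96 < 195 holds -> k = 96 * 2 = 192.
Iteration 7: 192 < 195 holds -> k = 192 * 2 = 384.
Iteration 8: 384 < 195 fails; recursion stops.
Total rows emitted: 8.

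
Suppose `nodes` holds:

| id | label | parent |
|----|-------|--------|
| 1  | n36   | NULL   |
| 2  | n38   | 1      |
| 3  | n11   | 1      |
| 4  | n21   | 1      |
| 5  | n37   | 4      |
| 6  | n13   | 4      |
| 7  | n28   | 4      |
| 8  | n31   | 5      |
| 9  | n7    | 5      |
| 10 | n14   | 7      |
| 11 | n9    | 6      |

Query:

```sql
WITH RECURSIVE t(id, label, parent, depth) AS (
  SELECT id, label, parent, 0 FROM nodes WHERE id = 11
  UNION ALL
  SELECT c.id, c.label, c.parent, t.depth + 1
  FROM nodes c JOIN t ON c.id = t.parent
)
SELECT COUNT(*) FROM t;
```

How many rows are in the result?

4

Base: id=11 (n9), parent=6, depth 0.
Iteration 1: join on id=6 -> n13 (id 6, parent=4, depth 1).
Iteration 2: join on id=4 -> n21 (id 4, parent=1, depth 2).
Iteration 3: join on id=1 -> n36 (id 1, parent=NULL, depth 3).
Iteration 4: parent is NULL; no match; recursion stops.
Total rows emitted: 4.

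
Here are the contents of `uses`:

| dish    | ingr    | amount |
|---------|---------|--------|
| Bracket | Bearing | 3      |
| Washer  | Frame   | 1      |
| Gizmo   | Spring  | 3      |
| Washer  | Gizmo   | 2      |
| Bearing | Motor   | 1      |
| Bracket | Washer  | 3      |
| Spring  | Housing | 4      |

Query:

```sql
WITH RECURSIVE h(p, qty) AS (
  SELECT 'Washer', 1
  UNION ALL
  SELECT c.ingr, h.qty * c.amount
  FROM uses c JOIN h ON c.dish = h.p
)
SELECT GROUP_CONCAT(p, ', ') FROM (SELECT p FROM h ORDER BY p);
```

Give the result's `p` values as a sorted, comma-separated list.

Base: (Washer, qty=1).
Iteration 1: components of {Washer} -> Frame = 1*1 = 1, Gizmo = 1*2 = 2.
Iteration 2: components of {Frame,Gizmo} -> Spring = 2*3 = 6.
Iteration 3: components of {Spring} -> Housing = 6*4 = 24.
Iteration 4: no further components; recursion stops.

Frame, Gizmo, Housing, Spring, Washer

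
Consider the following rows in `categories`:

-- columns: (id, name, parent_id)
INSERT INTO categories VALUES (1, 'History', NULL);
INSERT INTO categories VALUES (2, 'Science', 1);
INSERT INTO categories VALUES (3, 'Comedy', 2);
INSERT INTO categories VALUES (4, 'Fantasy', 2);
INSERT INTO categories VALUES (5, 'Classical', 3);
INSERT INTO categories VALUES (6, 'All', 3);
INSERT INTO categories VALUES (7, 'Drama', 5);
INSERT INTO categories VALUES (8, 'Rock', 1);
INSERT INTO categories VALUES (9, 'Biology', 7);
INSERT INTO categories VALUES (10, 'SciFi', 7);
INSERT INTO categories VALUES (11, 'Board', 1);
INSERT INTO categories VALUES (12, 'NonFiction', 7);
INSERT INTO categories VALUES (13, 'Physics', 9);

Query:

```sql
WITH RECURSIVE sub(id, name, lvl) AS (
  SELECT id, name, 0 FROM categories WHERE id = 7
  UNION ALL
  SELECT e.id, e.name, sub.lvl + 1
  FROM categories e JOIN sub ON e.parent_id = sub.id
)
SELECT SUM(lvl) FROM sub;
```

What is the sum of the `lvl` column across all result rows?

5

Base: id=7 (Drama) at lvl 0.
Iteration 1: rows with parent_id in {7} -> Biology (id 9, lvl 1), SciFi (id 10, lvl 1), NonFiction (id 12, lvl 1).
Iteration 2: rows with parent_id in {9,10,12} -> Physics (id 13, lvl 2).
Iteration 3: no rows with parent_id in {13}; recursion stops.
SUM(lvl) = 0 + 1 + 1 + 1 + 2 = 5.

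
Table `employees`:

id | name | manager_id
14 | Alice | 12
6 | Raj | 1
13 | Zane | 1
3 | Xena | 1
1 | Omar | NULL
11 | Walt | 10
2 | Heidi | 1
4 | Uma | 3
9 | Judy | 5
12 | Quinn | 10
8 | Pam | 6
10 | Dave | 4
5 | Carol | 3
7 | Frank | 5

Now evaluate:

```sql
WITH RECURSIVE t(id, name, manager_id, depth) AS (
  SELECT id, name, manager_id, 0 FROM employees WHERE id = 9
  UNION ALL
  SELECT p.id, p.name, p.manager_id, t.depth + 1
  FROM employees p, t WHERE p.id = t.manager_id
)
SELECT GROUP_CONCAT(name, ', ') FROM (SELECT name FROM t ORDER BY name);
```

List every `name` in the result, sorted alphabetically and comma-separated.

Carol, Judy, Omar, Xena

Base: id=9 (Judy), manager_id=5, depth 0.
Iteration 1: join on id=5 -> Carol (id 5, manager_id=3, depth 1).
Iteration 2: join on id=3 -> Xena (id 3, manager_id=1, depth 2).
Iteration 3: join on id=1 -> Omar (id 1, manager_id=NULL, depth 3).
Iteration 4: manager_id is NULL; no match; recursion stops.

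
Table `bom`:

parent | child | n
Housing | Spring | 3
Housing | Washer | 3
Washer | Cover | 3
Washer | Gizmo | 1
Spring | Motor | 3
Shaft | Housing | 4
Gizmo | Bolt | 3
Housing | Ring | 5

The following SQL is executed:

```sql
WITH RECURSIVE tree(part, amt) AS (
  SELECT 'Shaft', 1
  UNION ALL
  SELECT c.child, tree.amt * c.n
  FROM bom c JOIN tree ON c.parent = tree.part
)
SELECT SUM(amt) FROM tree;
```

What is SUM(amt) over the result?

169

Base: (Shaft, amt=1).
Iteration 1: components of {Shaft} -> Housing = 1*4 = 4.
Iteration 2: components of {Housing} -> Ring = 4*5 = 20, Spring = 4*3 = 12, Washer = 4*3 = 12.
Iteration 3: components of {Ring,Spring,Washer} -> Cover = 12*3 = 36, Gizmo = 12*1 = 12, Motor = 12*3 = 36.
Iteration 4: components of {Cover,Gizmo,Motor} -> Bolt = 12*3 = 36.
Iteration 5: no further components; recursion stops.
SUM(amt) = 1 + 4 + 12 + 12 + 20 + 36 + 36 + 12 + 36 = 169.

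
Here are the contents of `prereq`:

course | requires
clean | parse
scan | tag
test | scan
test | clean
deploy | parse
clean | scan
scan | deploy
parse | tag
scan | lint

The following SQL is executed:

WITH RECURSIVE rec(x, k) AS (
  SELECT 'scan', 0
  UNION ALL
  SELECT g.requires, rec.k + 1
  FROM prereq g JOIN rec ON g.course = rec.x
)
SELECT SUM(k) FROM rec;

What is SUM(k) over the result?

Base: (scan, k=0).
Iteration 1: edges from {scan} -> (deploy, k=1), (lint, k=1), (tag, k=1).
Iteration 2: edges from {deploy,lint,tag} -> (parse, k=2).
Iteration 3: edges from {parse} -> (tag, k=3).
Iteration 4: no outgoing edges from {tag}; recursion stops.
SUM(k) = 0 + 1 + 1 + 1 + 2 + 3 = 8.

8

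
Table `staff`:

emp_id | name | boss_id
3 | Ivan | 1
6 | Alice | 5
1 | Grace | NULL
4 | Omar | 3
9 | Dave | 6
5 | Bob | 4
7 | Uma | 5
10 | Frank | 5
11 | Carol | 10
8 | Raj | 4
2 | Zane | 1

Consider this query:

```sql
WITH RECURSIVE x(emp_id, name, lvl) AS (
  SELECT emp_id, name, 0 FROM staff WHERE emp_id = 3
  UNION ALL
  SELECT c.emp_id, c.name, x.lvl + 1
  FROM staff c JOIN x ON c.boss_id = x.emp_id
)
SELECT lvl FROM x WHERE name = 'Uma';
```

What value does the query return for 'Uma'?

3

Base: emp_id=3 (Ivan) at lvl 0.
Iteration 1: rows with boss_id in {3} -> Omar (id 4, lvl 1).
Iteration 2: rows with boss_id in {4} -> Bob (id 5, lvl 2), Raj (id 8, lvl 2).
Iteration 3: rows with boss_id in {5,8} -> Alice (id 6, lvl 3), Uma (id 7, lvl 3), Frank (id 10, lvl 3).
Iteration 4: rows with boss_id in {6,7,10} -> Dave (id 9, lvl 4), Carol (id 11, lvl 4).
Iteration 5: no rows with boss_id in {9,11}; recursion stops.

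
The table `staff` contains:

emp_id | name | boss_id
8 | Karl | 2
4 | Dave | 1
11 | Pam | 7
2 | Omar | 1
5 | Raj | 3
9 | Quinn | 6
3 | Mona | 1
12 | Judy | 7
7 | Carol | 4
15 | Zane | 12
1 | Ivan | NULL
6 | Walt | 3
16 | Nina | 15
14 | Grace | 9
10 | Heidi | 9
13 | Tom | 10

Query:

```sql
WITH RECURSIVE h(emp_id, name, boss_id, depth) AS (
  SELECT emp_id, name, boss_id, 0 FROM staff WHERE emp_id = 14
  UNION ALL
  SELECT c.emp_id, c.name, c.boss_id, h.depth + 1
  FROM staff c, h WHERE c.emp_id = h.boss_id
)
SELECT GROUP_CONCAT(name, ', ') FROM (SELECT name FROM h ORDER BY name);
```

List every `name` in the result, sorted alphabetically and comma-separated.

Base: emp_id=14 (Grace), boss_id=9, depth 0.
Iteration 1: join on emp_id=9 -> Quinn (id 9, boss_id=6, depth 1).
Iteration 2: join on emp_id=6 -> Walt (id 6, boss_id=3, depth 2).
Iteration 3: join on emp_id=3 -> Mona (id 3, boss_id=1, depth 3).
Iteration 4: join on emp_id=1 -> Ivan (id 1, boss_id=NULL, depth 4).
Iteration 5: boss_id is NULL; no match; recursion stops.

Grace, Ivan, Mona, Quinn, Walt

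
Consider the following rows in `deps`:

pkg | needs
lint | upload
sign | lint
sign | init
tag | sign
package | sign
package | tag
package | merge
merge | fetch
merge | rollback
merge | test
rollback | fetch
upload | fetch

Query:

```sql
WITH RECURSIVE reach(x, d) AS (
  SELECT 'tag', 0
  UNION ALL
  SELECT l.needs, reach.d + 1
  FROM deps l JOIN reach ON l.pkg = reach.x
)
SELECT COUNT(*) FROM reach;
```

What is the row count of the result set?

6

Base: (tag, d=0).
Iteration 1: edges from {tag} -> (sign, d=1).
Iteration 2: edges from {sign} -> (init, d=2), (lint, d=2).
Iteration 3: edges from {init,lint} -> (upload, d=3).
Iteration 4: edges from {upload} -> (fetch, d=4).
Iteration 5: no outgoing edges from {fetch}; recursion stops.
Total rows emitted: 6.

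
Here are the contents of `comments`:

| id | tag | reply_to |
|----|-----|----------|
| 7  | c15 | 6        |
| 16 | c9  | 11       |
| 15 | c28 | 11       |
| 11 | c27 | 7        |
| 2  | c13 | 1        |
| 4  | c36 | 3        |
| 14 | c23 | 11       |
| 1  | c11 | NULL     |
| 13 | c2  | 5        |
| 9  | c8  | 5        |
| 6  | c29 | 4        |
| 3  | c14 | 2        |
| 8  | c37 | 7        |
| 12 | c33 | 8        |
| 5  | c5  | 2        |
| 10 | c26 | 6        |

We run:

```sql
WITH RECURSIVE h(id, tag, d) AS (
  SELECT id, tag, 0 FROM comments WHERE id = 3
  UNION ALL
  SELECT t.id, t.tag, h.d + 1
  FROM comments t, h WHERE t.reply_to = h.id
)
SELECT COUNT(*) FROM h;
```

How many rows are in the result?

Base: id=3 (c14) at d 0.
Iteration 1: rows with reply_to in {3} -> c36 (id 4, d 1).
Iteration 2: rows with reply_to in {4} -> c29 (id 6, d 2).
Iteration 3: rows with reply_to in {6} -> c15 (id 7, d 3), c26 (id 10, d 3).
Iteration 4: rows with reply_to in {7,10} -> c37 (id 8, d 4), c27 (id 11, d 4).
Iteration 5: rows with reply_to in {8,11} -> c33 (id 12, d 5), c23 (id 14, d 5), c28 (id 15, d 5), c9 (id 16, d 5).
Iteration 6: no rows with reply_to in {12,14,15,16}; recursion stops.
Total rows emitted: 11.

11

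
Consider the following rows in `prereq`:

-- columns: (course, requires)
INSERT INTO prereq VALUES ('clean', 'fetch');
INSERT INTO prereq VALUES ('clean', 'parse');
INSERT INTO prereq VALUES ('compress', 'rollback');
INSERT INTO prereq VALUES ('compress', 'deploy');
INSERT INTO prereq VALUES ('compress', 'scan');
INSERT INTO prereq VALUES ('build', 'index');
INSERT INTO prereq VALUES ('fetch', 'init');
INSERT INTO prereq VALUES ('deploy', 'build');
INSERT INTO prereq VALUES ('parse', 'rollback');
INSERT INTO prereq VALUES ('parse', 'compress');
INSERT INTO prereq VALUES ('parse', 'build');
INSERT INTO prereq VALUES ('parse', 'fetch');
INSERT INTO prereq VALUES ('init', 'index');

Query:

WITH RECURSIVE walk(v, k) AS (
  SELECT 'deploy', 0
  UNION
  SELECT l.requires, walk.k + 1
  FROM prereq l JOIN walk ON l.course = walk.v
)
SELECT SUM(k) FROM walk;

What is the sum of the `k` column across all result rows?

Base: (deploy, k=0).
Iteration 1: edges from {deploy} -> (build, k=1).
Iteration 2: edges from {build} -> (index, k=2).
Iteration 3: no outgoing edges from {index}; recursion stops.
SUM(k) = 0 + 1 + 2 = 3.

3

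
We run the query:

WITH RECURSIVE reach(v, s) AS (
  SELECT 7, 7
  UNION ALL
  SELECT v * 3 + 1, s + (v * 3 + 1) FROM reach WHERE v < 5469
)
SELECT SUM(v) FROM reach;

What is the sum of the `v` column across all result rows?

24596

Base: v=7, s=7.
Iteration 1: 7 < 5469 holds -> v = 7 * 3 + 1 = 22, s = 7 + 22 = 29.
Iteration 2: 22 < 5469 holds -> v = 22 * 3 + 1 = 67, s = 29 + 67 = 96.
Iteration 3: 67 < 5469 holds -> v = 67 * 3 + 1 = 202, s = 96 + 202 = 298.
Iteration 4: 202 < 5469 holds -> v = 202 * 3 + 1 = 607, s = 298 + 607 = 905.
Iteration 5: 607 < 5469 holds -> v = 607 * 3 + 1 = 1822, s = 905 + 1822 = 2727.
Iteration 6: 1822 < 5469 holds -> v = 1822 * 3 + 1 = 5467, s = 2727 + 5467 = 8194.
Iteration 7: 5467 < 5469 holds -> v = 5467 * 3 + 1 = 16402, s = 8194 + 16402 = 24596.
Iteration 8: 16402 < 5469 fails; recursion stops.
SUM(v) = 7 + 22 + 67 + 202 + 607 + 1822 + 5467 + 16402 = 24596.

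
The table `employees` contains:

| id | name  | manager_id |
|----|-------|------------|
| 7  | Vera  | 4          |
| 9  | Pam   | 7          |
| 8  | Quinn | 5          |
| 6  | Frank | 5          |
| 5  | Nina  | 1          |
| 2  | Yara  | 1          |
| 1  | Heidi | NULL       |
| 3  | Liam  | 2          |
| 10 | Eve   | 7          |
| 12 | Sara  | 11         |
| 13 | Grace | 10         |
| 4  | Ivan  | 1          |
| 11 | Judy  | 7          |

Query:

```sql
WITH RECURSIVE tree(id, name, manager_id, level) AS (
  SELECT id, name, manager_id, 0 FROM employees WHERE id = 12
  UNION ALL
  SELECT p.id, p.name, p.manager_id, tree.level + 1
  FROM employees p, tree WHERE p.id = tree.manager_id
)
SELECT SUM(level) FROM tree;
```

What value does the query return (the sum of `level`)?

10

Base: id=12 (Sara), manager_id=11, level 0.
Iteration 1: join on id=11 -> Judy (id 11, manager_id=7, level 1).
Iteration 2: join on id=7 -> Vera (id 7, manager_id=4, level 2).
Iteration 3: join on id=4 -> Ivan (id 4, manager_id=1, level 3).
Iteration 4: join on id=1 -> Heidi (id 1, manager_id=NULL, level 4).
Iteration 5: manager_id is NULL; no match; recursion stops.
SUM(level) = 0 + 1 + 2 + 3 + 4 = 10.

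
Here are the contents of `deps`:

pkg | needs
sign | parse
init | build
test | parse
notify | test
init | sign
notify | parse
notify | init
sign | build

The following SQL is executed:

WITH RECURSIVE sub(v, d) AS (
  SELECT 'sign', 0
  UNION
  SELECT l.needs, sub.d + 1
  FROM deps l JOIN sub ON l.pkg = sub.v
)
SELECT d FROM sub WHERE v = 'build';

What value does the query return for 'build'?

Base: (sign, d=0).
Iteration 1: edges from {sign} -> (build, d=1), (parse, d=1).
Iteration 2: no outgoing edges from {build,parse}; recursion stops.

1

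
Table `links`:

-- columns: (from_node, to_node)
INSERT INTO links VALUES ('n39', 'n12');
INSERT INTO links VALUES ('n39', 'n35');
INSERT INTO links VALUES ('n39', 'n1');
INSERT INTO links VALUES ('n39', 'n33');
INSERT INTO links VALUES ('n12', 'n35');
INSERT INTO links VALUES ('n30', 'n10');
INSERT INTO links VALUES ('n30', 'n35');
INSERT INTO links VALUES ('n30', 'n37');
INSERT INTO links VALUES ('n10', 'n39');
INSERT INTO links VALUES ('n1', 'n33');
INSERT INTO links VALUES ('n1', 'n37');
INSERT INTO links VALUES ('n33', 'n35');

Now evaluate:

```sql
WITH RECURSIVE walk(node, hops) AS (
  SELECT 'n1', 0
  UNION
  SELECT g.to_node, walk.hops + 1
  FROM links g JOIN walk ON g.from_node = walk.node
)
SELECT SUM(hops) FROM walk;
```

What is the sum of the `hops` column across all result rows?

Base: (n1, hops=0).
Iteration 1: edges from {n1} -> (n33, hops=1), (n37, hops=1).
Iteration 2: edges from {n33,n37} -> (n35, hops=2).
Iteration 3: no outgoing edges from {n35}; recursion stops.
SUM(hops) = 0 + 1 + 1 + 2 = 4.

4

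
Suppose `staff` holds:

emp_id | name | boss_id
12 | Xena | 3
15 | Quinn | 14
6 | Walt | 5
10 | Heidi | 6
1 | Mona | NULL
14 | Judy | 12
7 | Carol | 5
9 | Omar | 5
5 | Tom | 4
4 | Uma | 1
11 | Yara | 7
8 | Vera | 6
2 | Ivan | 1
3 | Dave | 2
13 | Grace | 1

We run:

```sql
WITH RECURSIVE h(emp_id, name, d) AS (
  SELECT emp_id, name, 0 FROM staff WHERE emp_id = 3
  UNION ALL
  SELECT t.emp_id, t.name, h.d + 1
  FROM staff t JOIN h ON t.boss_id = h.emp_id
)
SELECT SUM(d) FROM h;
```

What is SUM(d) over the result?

6

Base: emp_id=3 (Dave) at d 0.
Iteration 1: rows with boss_id in {3} -> Xena (id 12, d 1).
Iteration 2: rows with boss_id in {12} -> Judy (id 14, d 2).
Iteration 3: rows with boss_id in {14} -> Quinn (id 15, d 3).
Iteration 4: no rows with boss_id in {15}; recursion stops.
SUM(d) = 0 + 1 + 2 + 3 = 6.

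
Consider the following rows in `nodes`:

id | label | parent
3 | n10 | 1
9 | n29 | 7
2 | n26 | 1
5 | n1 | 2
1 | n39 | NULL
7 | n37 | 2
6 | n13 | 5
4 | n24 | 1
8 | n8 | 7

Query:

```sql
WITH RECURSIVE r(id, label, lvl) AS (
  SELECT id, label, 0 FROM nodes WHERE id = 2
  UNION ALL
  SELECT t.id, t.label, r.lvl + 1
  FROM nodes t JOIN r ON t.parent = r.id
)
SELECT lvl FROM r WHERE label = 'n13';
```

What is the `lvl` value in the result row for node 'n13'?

Base: id=2 (n26) at lvl 0.
Iteration 1: rows with parent in {2} -> n1 (id 5, lvl 1), n37 (id 7, lvl 1).
Iteration 2: rows with parent in {5,7} -> n13 (id 6, lvl 2), n8 (id 8, lvl 2), n29 (id 9, lvl 2).
Iteration 3: no rows with parent in {6,8,9}; recursion stops.

2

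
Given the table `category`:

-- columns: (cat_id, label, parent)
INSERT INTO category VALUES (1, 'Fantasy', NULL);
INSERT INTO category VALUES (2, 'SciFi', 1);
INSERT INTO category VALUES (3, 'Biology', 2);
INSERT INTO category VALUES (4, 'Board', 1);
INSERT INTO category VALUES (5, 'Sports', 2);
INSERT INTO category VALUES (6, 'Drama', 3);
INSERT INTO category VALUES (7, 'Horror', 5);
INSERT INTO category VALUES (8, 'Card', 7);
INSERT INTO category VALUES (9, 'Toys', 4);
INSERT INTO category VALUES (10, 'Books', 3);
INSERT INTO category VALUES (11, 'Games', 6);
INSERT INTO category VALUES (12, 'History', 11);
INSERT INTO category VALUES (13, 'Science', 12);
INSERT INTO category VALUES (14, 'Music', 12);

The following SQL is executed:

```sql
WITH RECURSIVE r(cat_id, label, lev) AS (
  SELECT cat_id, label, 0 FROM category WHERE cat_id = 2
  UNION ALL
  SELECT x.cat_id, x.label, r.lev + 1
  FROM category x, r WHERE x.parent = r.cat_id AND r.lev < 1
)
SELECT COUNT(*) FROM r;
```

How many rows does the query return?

Base: cat_id=2 (SciFi) at lev 0.
Iteration 1: rows with parent in {2} -> Biology (id 3, lev 1), Sports (id 5, lev 1).
Iteration 2: lev < 1 fails for all current rows; recursion stops.
Total rows emitted: 3.

3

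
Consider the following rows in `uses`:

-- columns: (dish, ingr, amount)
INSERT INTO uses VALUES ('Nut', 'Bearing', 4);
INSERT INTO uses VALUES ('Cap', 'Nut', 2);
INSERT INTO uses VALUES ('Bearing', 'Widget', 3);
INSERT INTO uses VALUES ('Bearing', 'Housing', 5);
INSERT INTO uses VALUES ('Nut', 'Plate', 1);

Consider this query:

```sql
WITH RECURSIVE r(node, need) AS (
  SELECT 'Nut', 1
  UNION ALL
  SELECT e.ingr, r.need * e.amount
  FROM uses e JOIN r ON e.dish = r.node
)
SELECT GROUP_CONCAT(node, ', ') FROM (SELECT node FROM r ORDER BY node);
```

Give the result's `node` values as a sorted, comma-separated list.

Base: (Nut, need=1).
Iteration 1: components of {Nut} -> Bearing = 1*4 = 4, Plate = 1*1 = 1.
Iteration 2: components of {Bearing,Plate} -> Housing = 4*5 = 20, Widget = 4*3 = 12.
Iteration 3: no further components; recursion stops.

Bearing, Housing, Nut, Plate, Widget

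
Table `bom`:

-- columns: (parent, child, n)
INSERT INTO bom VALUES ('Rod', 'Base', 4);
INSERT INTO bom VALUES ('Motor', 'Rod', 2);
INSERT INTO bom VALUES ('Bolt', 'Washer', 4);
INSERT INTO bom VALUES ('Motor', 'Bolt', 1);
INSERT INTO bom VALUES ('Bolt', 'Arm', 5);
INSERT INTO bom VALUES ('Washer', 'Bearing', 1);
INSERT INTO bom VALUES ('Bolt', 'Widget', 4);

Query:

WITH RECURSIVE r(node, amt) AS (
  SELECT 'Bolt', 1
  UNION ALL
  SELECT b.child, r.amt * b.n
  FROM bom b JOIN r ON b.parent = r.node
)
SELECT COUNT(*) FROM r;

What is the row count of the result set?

5

Base: (Bolt, amt=1).
Iteration 1: components of {Bolt} -> Arm = 1*5 = 5, Washer = 1*4 = 4, Widget = 1*4 = 4.
Iteration 2: components of {Arm,Washer,Widget} -> Bearing = 4*1 = 4.
Iteration 3: no further components; recursion stops.
Total rows emitted: 5.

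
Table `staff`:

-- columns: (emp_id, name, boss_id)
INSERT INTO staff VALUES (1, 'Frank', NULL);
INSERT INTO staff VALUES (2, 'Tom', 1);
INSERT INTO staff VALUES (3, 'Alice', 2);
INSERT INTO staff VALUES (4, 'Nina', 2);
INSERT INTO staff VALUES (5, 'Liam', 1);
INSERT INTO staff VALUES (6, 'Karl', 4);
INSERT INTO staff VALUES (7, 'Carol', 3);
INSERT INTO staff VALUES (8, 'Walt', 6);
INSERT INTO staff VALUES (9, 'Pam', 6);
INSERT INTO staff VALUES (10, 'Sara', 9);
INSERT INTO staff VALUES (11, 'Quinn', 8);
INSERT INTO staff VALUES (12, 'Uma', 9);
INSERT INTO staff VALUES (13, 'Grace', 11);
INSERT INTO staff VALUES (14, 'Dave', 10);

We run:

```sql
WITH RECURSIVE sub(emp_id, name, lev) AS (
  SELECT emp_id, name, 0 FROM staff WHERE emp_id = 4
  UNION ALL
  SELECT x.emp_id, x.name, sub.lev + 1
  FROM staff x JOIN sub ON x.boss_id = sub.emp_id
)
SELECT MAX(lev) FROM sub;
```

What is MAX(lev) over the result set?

Base: emp_id=4 (Nina) at lev 0.
Iteration 1: rows with boss_id in {4} -> Karl (id 6, lev 1).
Iteration 2: rows with boss_id in {6} -> Walt (id 8, lev 2), Pam (id 9, lev 2).
Iteration 3: rows with boss_id in {8,9} -> Sara (id 10, lev 3), Quinn (id 11, lev 3), Uma (id 12, lev 3).
Iteration 4: rows with boss_id in {10,11,12} -> Grace (id 13, lev 4), Dave (id 14, lev 4).
Iteration 5: no rows with boss_id in {13,14}; recursion stops.
lev values: 0, 1, 2, 2, 3, 3, 3, 4, 4; the maximum is 4.

4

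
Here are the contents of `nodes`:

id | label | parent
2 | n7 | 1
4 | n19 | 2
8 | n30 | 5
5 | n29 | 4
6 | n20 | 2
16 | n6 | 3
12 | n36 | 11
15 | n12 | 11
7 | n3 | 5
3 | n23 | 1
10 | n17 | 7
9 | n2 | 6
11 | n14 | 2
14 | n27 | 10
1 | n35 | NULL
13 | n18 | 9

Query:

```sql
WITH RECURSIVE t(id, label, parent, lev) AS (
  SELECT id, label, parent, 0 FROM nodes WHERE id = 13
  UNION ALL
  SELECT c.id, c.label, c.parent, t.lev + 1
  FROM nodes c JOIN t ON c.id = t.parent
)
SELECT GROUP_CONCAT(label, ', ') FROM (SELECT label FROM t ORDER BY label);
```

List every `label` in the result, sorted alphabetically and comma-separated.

n18, n2, n20, n35, n7

Base: id=13 (n18), parent=9, lev 0.
Iteration 1: join on id=9 -> n2 (id 9, parent=6, lev 1).
Iteration 2: join on id=6 -> n20 (id 6, parent=2, lev 2).
Iteration 3: join on id=2 -> n7 (id 2, parent=1, lev 3).
Iteration 4: join on id=1 -> n35 (id 1, parent=NULL, lev 4).
Iteration 5: parent is NULL; no match; recursion stops.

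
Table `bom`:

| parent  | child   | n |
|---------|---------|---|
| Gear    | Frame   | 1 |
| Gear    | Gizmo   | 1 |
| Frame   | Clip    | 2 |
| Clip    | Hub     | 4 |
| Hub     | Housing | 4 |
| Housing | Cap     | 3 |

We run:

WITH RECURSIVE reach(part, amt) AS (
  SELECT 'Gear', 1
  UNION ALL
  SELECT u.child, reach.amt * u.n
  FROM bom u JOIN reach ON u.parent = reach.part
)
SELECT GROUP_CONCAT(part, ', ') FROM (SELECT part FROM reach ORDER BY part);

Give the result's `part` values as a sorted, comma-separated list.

Base: (Gear, amt=1).
Iteration 1: components of {Gear} -> Frame = 1*1 = 1, Gizmo = 1*1 = 1.
Iteration 2: components of {Frame,Gizmo} -> Clip = 1*2 = 2.
Iteration 3: components of {Clip} -> Hub = 2*4 = 8.
Iteration 4: components of {Hub} -> Housing = 8*4 = 32.
Iteration 5: components of {Housing} -> Cap = 32*3 = 96.
Iteration 6: no further components; recursion stops.

Cap, Clip, Frame, Gear, Gizmo, Housing, Hub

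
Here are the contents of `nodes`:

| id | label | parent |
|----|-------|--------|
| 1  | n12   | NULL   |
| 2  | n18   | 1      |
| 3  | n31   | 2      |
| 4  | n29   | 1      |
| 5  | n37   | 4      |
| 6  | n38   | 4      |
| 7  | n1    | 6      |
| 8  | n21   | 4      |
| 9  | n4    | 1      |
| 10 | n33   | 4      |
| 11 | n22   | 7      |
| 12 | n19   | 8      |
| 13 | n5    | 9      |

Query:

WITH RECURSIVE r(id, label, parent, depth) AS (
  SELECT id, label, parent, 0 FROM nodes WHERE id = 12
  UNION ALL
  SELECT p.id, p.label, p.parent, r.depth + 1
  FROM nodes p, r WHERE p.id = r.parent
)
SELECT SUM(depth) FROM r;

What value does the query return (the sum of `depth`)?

6

Base: id=12 (n19), parent=8, depth 0.
Iteration 1: join on id=8 -> n21 (id 8, parent=4, depth 1).
Iteration 2: join on id=4 -> n29 (id 4, parent=1, depth 2).
Iteration 3: join on id=1 -> n12 (id 1, parent=NULL, depth 3).
Iteration 4: parent is NULL; no match; recursion stops.
SUM(depth) = 0 + 1 + 2 + 3 = 6.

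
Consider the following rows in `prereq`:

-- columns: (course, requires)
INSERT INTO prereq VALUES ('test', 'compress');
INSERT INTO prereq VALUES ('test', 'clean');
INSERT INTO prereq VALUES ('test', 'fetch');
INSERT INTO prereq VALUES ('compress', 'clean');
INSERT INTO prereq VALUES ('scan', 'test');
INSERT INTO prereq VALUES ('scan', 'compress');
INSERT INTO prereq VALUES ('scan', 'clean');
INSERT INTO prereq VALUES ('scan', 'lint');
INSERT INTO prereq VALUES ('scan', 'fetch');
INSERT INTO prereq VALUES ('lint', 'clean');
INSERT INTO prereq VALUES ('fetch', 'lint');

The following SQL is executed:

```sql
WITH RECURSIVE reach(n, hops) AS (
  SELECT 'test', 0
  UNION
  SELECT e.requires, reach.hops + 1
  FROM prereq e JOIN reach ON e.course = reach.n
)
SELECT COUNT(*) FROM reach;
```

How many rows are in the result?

7

Base: (test, hops=0).
Iteration 1: edges from {test} -> (clean, hops=1), (compress, hops=1), (fetch, hops=1).
Iteration 2: edges from {clean,compress,fetch} -> (clean, hops=2), (lint, hops=2).
Iteration 3: edges from {clean,lint} -> (clean, hops=3).
Iteration 4: no outgoing edges from {clean}; recursion stops.
Total rows emitted: 7.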